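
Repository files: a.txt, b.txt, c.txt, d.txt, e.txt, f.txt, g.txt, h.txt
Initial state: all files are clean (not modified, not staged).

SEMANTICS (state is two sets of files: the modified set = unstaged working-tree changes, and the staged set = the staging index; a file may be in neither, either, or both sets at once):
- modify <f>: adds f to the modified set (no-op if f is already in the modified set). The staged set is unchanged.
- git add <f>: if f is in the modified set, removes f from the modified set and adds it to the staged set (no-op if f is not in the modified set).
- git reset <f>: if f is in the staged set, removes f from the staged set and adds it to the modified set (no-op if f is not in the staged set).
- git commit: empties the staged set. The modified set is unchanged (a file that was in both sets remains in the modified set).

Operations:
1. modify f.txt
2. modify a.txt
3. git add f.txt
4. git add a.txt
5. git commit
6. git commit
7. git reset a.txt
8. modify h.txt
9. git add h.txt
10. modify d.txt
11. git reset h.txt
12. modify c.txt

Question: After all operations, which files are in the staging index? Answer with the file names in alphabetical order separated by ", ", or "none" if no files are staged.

After op 1 (modify f.txt): modified={f.txt} staged={none}
After op 2 (modify a.txt): modified={a.txt, f.txt} staged={none}
After op 3 (git add f.txt): modified={a.txt} staged={f.txt}
After op 4 (git add a.txt): modified={none} staged={a.txt, f.txt}
After op 5 (git commit): modified={none} staged={none}
After op 6 (git commit): modified={none} staged={none}
After op 7 (git reset a.txt): modified={none} staged={none}
After op 8 (modify h.txt): modified={h.txt} staged={none}
After op 9 (git add h.txt): modified={none} staged={h.txt}
After op 10 (modify d.txt): modified={d.txt} staged={h.txt}
After op 11 (git reset h.txt): modified={d.txt, h.txt} staged={none}
After op 12 (modify c.txt): modified={c.txt, d.txt, h.txt} staged={none}

Answer: none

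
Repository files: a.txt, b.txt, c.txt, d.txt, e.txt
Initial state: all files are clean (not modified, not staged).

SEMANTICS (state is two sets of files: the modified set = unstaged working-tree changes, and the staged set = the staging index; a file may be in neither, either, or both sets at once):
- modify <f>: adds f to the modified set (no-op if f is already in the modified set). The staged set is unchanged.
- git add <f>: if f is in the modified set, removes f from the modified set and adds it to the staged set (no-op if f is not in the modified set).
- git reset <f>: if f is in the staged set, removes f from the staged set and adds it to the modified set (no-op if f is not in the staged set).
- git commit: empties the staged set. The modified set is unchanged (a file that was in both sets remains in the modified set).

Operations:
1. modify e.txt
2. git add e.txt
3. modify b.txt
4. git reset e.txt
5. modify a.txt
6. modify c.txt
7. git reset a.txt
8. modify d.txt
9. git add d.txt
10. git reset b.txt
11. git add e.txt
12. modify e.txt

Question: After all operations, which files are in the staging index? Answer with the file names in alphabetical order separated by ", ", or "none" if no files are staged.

Answer: d.txt, e.txt

Derivation:
After op 1 (modify e.txt): modified={e.txt} staged={none}
After op 2 (git add e.txt): modified={none} staged={e.txt}
After op 3 (modify b.txt): modified={b.txt} staged={e.txt}
After op 4 (git reset e.txt): modified={b.txt, e.txt} staged={none}
After op 5 (modify a.txt): modified={a.txt, b.txt, e.txt} staged={none}
After op 6 (modify c.txt): modified={a.txt, b.txt, c.txt, e.txt} staged={none}
After op 7 (git reset a.txt): modified={a.txt, b.txt, c.txt, e.txt} staged={none}
After op 8 (modify d.txt): modified={a.txt, b.txt, c.txt, d.txt, e.txt} staged={none}
After op 9 (git add d.txt): modified={a.txt, b.txt, c.txt, e.txt} staged={d.txt}
After op 10 (git reset b.txt): modified={a.txt, b.txt, c.txt, e.txt} staged={d.txt}
After op 11 (git add e.txt): modified={a.txt, b.txt, c.txt} staged={d.txt, e.txt}
After op 12 (modify e.txt): modified={a.txt, b.txt, c.txt, e.txt} staged={d.txt, e.txt}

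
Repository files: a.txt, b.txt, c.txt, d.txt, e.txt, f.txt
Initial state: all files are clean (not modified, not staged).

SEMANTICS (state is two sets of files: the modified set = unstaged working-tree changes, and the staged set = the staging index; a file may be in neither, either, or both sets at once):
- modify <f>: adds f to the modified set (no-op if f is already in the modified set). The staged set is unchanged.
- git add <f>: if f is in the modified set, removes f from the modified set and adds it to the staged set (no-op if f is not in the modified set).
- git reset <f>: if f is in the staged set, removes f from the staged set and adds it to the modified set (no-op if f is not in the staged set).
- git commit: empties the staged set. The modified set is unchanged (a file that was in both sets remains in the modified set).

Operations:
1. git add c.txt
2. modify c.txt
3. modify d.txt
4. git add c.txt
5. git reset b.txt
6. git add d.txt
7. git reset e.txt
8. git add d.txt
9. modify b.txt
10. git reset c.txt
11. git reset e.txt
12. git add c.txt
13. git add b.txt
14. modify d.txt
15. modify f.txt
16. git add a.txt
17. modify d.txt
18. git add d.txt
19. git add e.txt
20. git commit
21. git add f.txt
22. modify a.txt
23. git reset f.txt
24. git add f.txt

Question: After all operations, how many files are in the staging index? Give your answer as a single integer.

After op 1 (git add c.txt): modified={none} staged={none}
After op 2 (modify c.txt): modified={c.txt} staged={none}
After op 3 (modify d.txt): modified={c.txt, d.txt} staged={none}
After op 4 (git add c.txt): modified={d.txt} staged={c.txt}
After op 5 (git reset b.txt): modified={d.txt} staged={c.txt}
After op 6 (git add d.txt): modified={none} staged={c.txt, d.txt}
After op 7 (git reset e.txt): modified={none} staged={c.txt, d.txt}
After op 8 (git add d.txt): modified={none} staged={c.txt, d.txt}
After op 9 (modify b.txt): modified={b.txt} staged={c.txt, d.txt}
After op 10 (git reset c.txt): modified={b.txt, c.txt} staged={d.txt}
After op 11 (git reset e.txt): modified={b.txt, c.txt} staged={d.txt}
After op 12 (git add c.txt): modified={b.txt} staged={c.txt, d.txt}
After op 13 (git add b.txt): modified={none} staged={b.txt, c.txt, d.txt}
After op 14 (modify d.txt): modified={d.txt} staged={b.txt, c.txt, d.txt}
After op 15 (modify f.txt): modified={d.txt, f.txt} staged={b.txt, c.txt, d.txt}
After op 16 (git add a.txt): modified={d.txt, f.txt} staged={b.txt, c.txt, d.txt}
After op 17 (modify d.txt): modified={d.txt, f.txt} staged={b.txt, c.txt, d.txt}
After op 18 (git add d.txt): modified={f.txt} staged={b.txt, c.txt, d.txt}
After op 19 (git add e.txt): modified={f.txt} staged={b.txt, c.txt, d.txt}
After op 20 (git commit): modified={f.txt} staged={none}
After op 21 (git add f.txt): modified={none} staged={f.txt}
After op 22 (modify a.txt): modified={a.txt} staged={f.txt}
After op 23 (git reset f.txt): modified={a.txt, f.txt} staged={none}
After op 24 (git add f.txt): modified={a.txt} staged={f.txt}
Final staged set: {f.txt} -> count=1

Answer: 1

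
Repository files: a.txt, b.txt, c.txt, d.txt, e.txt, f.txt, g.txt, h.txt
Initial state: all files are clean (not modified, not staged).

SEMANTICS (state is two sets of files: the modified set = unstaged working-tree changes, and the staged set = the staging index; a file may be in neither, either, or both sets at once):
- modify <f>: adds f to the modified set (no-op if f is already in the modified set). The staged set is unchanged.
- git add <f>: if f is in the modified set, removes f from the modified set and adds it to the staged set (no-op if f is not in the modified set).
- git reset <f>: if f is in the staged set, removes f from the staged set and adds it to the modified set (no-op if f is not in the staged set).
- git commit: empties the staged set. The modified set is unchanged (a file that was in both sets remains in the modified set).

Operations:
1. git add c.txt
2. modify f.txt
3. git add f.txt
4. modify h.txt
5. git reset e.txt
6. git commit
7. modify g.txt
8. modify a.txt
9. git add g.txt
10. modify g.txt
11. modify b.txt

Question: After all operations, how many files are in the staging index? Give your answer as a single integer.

Answer: 1

Derivation:
After op 1 (git add c.txt): modified={none} staged={none}
After op 2 (modify f.txt): modified={f.txt} staged={none}
After op 3 (git add f.txt): modified={none} staged={f.txt}
After op 4 (modify h.txt): modified={h.txt} staged={f.txt}
After op 5 (git reset e.txt): modified={h.txt} staged={f.txt}
After op 6 (git commit): modified={h.txt} staged={none}
After op 7 (modify g.txt): modified={g.txt, h.txt} staged={none}
After op 8 (modify a.txt): modified={a.txt, g.txt, h.txt} staged={none}
After op 9 (git add g.txt): modified={a.txt, h.txt} staged={g.txt}
After op 10 (modify g.txt): modified={a.txt, g.txt, h.txt} staged={g.txt}
After op 11 (modify b.txt): modified={a.txt, b.txt, g.txt, h.txt} staged={g.txt}
Final staged set: {g.txt} -> count=1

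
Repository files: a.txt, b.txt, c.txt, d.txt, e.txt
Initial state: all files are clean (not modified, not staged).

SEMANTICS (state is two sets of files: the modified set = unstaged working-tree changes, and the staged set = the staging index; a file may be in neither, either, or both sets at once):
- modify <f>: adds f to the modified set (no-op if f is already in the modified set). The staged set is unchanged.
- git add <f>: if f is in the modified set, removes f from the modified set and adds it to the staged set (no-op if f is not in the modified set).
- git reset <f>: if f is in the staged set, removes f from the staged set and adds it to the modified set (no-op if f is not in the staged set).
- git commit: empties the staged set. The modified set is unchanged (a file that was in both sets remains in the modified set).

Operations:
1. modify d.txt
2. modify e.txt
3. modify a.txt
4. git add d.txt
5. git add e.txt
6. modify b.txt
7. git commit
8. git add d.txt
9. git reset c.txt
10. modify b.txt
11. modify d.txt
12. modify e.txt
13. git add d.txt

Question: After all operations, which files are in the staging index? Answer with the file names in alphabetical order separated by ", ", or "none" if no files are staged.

Answer: d.txt

Derivation:
After op 1 (modify d.txt): modified={d.txt} staged={none}
After op 2 (modify e.txt): modified={d.txt, e.txt} staged={none}
After op 3 (modify a.txt): modified={a.txt, d.txt, e.txt} staged={none}
After op 4 (git add d.txt): modified={a.txt, e.txt} staged={d.txt}
After op 5 (git add e.txt): modified={a.txt} staged={d.txt, e.txt}
After op 6 (modify b.txt): modified={a.txt, b.txt} staged={d.txt, e.txt}
After op 7 (git commit): modified={a.txt, b.txt} staged={none}
After op 8 (git add d.txt): modified={a.txt, b.txt} staged={none}
After op 9 (git reset c.txt): modified={a.txt, b.txt} staged={none}
After op 10 (modify b.txt): modified={a.txt, b.txt} staged={none}
After op 11 (modify d.txt): modified={a.txt, b.txt, d.txt} staged={none}
After op 12 (modify e.txt): modified={a.txt, b.txt, d.txt, e.txt} staged={none}
After op 13 (git add d.txt): modified={a.txt, b.txt, e.txt} staged={d.txt}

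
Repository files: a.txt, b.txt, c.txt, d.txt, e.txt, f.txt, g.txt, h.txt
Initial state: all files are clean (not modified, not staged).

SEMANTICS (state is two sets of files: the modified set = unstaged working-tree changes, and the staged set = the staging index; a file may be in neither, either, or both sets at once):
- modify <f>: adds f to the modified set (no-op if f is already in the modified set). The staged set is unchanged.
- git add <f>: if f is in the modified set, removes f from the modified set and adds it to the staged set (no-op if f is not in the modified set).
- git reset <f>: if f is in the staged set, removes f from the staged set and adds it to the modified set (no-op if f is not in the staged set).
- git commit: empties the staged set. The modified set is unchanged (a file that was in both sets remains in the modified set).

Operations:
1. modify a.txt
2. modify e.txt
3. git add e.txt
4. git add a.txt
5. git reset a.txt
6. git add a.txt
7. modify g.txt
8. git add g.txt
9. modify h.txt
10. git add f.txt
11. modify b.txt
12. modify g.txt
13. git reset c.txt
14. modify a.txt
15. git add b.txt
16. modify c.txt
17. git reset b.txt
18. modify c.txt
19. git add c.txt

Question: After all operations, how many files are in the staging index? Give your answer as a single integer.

After op 1 (modify a.txt): modified={a.txt} staged={none}
After op 2 (modify e.txt): modified={a.txt, e.txt} staged={none}
After op 3 (git add e.txt): modified={a.txt} staged={e.txt}
After op 4 (git add a.txt): modified={none} staged={a.txt, e.txt}
After op 5 (git reset a.txt): modified={a.txt} staged={e.txt}
After op 6 (git add a.txt): modified={none} staged={a.txt, e.txt}
After op 7 (modify g.txt): modified={g.txt} staged={a.txt, e.txt}
After op 8 (git add g.txt): modified={none} staged={a.txt, e.txt, g.txt}
After op 9 (modify h.txt): modified={h.txt} staged={a.txt, e.txt, g.txt}
After op 10 (git add f.txt): modified={h.txt} staged={a.txt, e.txt, g.txt}
After op 11 (modify b.txt): modified={b.txt, h.txt} staged={a.txt, e.txt, g.txt}
After op 12 (modify g.txt): modified={b.txt, g.txt, h.txt} staged={a.txt, e.txt, g.txt}
After op 13 (git reset c.txt): modified={b.txt, g.txt, h.txt} staged={a.txt, e.txt, g.txt}
After op 14 (modify a.txt): modified={a.txt, b.txt, g.txt, h.txt} staged={a.txt, e.txt, g.txt}
After op 15 (git add b.txt): modified={a.txt, g.txt, h.txt} staged={a.txt, b.txt, e.txt, g.txt}
After op 16 (modify c.txt): modified={a.txt, c.txt, g.txt, h.txt} staged={a.txt, b.txt, e.txt, g.txt}
After op 17 (git reset b.txt): modified={a.txt, b.txt, c.txt, g.txt, h.txt} staged={a.txt, e.txt, g.txt}
After op 18 (modify c.txt): modified={a.txt, b.txt, c.txt, g.txt, h.txt} staged={a.txt, e.txt, g.txt}
After op 19 (git add c.txt): modified={a.txt, b.txt, g.txt, h.txt} staged={a.txt, c.txt, e.txt, g.txt}
Final staged set: {a.txt, c.txt, e.txt, g.txt} -> count=4

Answer: 4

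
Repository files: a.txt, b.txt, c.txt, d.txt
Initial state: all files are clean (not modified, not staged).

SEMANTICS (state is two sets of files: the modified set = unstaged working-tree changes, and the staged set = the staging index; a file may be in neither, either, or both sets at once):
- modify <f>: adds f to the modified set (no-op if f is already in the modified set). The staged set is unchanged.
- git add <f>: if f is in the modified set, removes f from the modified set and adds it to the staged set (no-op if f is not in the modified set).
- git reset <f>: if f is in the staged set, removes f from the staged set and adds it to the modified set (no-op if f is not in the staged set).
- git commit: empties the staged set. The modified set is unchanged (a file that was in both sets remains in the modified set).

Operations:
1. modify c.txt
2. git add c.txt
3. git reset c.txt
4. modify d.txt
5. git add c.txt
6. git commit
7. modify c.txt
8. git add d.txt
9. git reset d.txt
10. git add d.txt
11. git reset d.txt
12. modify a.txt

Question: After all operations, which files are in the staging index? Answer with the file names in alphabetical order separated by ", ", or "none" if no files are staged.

Answer: none

Derivation:
After op 1 (modify c.txt): modified={c.txt} staged={none}
After op 2 (git add c.txt): modified={none} staged={c.txt}
After op 3 (git reset c.txt): modified={c.txt} staged={none}
After op 4 (modify d.txt): modified={c.txt, d.txt} staged={none}
After op 5 (git add c.txt): modified={d.txt} staged={c.txt}
After op 6 (git commit): modified={d.txt} staged={none}
After op 7 (modify c.txt): modified={c.txt, d.txt} staged={none}
After op 8 (git add d.txt): modified={c.txt} staged={d.txt}
After op 9 (git reset d.txt): modified={c.txt, d.txt} staged={none}
After op 10 (git add d.txt): modified={c.txt} staged={d.txt}
After op 11 (git reset d.txt): modified={c.txt, d.txt} staged={none}
After op 12 (modify a.txt): modified={a.txt, c.txt, d.txt} staged={none}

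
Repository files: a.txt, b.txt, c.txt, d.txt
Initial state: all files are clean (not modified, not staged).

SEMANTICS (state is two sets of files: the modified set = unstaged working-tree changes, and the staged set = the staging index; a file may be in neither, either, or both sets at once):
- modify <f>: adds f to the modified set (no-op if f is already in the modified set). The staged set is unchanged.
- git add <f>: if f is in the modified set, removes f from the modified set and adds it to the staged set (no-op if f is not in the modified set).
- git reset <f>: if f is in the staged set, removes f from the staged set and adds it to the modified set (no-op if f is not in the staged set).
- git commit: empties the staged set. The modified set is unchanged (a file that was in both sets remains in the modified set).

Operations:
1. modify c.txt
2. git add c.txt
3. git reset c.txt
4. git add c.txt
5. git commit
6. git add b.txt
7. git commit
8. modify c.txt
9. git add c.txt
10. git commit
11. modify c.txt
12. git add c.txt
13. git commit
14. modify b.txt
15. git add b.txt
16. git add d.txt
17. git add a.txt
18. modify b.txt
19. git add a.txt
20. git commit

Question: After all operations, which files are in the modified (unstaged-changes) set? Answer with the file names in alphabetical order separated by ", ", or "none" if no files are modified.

Answer: b.txt

Derivation:
After op 1 (modify c.txt): modified={c.txt} staged={none}
After op 2 (git add c.txt): modified={none} staged={c.txt}
After op 3 (git reset c.txt): modified={c.txt} staged={none}
After op 4 (git add c.txt): modified={none} staged={c.txt}
After op 5 (git commit): modified={none} staged={none}
After op 6 (git add b.txt): modified={none} staged={none}
After op 7 (git commit): modified={none} staged={none}
After op 8 (modify c.txt): modified={c.txt} staged={none}
After op 9 (git add c.txt): modified={none} staged={c.txt}
After op 10 (git commit): modified={none} staged={none}
After op 11 (modify c.txt): modified={c.txt} staged={none}
After op 12 (git add c.txt): modified={none} staged={c.txt}
After op 13 (git commit): modified={none} staged={none}
After op 14 (modify b.txt): modified={b.txt} staged={none}
After op 15 (git add b.txt): modified={none} staged={b.txt}
After op 16 (git add d.txt): modified={none} staged={b.txt}
After op 17 (git add a.txt): modified={none} staged={b.txt}
After op 18 (modify b.txt): modified={b.txt} staged={b.txt}
After op 19 (git add a.txt): modified={b.txt} staged={b.txt}
After op 20 (git commit): modified={b.txt} staged={none}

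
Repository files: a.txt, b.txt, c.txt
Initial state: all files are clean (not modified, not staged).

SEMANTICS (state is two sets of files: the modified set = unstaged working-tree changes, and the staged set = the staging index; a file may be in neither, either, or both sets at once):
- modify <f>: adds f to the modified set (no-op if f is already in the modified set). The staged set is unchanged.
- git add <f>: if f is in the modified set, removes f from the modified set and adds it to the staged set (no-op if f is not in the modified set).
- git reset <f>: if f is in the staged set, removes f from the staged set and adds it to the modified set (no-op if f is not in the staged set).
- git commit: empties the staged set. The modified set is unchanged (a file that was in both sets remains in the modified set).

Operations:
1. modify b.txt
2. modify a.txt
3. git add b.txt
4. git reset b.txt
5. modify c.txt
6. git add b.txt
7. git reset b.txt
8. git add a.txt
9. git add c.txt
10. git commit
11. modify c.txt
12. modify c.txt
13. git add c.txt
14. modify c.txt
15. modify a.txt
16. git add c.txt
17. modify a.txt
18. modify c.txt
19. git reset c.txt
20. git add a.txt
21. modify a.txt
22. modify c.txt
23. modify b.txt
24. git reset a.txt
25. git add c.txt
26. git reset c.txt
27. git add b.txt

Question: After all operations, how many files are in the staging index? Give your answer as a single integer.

Answer: 1

Derivation:
After op 1 (modify b.txt): modified={b.txt} staged={none}
After op 2 (modify a.txt): modified={a.txt, b.txt} staged={none}
After op 3 (git add b.txt): modified={a.txt} staged={b.txt}
After op 4 (git reset b.txt): modified={a.txt, b.txt} staged={none}
After op 5 (modify c.txt): modified={a.txt, b.txt, c.txt} staged={none}
After op 6 (git add b.txt): modified={a.txt, c.txt} staged={b.txt}
After op 7 (git reset b.txt): modified={a.txt, b.txt, c.txt} staged={none}
After op 8 (git add a.txt): modified={b.txt, c.txt} staged={a.txt}
After op 9 (git add c.txt): modified={b.txt} staged={a.txt, c.txt}
After op 10 (git commit): modified={b.txt} staged={none}
After op 11 (modify c.txt): modified={b.txt, c.txt} staged={none}
After op 12 (modify c.txt): modified={b.txt, c.txt} staged={none}
After op 13 (git add c.txt): modified={b.txt} staged={c.txt}
After op 14 (modify c.txt): modified={b.txt, c.txt} staged={c.txt}
After op 15 (modify a.txt): modified={a.txt, b.txt, c.txt} staged={c.txt}
After op 16 (git add c.txt): modified={a.txt, b.txt} staged={c.txt}
After op 17 (modify a.txt): modified={a.txt, b.txt} staged={c.txt}
After op 18 (modify c.txt): modified={a.txt, b.txt, c.txt} staged={c.txt}
After op 19 (git reset c.txt): modified={a.txt, b.txt, c.txt} staged={none}
After op 20 (git add a.txt): modified={b.txt, c.txt} staged={a.txt}
After op 21 (modify a.txt): modified={a.txt, b.txt, c.txt} staged={a.txt}
After op 22 (modify c.txt): modified={a.txt, b.txt, c.txt} staged={a.txt}
After op 23 (modify b.txt): modified={a.txt, b.txt, c.txt} staged={a.txt}
After op 24 (git reset a.txt): modified={a.txt, b.txt, c.txt} staged={none}
After op 25 (git add c.txt): modified={a.txt, b.txt} staged={c.txt}
After op 26 (git reset c.txt): modified={a.txt, b.txt, c.txt} staged={none}
After op 27 (git add b.txt): modified={a.txt, c.txt} staged={b.txt}
Final staged set: {b.txt} -> count=1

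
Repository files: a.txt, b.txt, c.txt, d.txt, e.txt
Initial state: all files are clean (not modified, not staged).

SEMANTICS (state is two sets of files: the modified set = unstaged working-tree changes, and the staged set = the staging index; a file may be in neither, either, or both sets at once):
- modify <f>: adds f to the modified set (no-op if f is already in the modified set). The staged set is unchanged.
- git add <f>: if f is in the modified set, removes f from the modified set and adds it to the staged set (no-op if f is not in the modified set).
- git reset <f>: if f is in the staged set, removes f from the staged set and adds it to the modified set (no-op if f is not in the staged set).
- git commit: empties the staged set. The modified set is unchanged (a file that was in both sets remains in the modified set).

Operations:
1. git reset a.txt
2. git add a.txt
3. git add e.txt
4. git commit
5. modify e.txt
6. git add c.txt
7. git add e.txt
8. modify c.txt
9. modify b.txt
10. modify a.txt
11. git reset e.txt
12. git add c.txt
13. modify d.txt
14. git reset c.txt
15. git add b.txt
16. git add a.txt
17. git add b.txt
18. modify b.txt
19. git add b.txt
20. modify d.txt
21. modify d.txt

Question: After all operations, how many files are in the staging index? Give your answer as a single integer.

After op 1 (git reset a.txt): modified={none} staged={none}
After op 2 (git add a.txt): modified={none} staged={none}
After op 3 (git add e.txt): modified={none} staged={none}
After op 4 (git commit): modified={none} staged={none}
After op 5 (modify e.txt): modified={e.txt} staged={none}
After op 6 (git add c.txt): modified={e.txt} staged={none}
After op 7 (git add e.txt): modified={none} staged={e.txt}
After op 8 (modify c.txt): modified={c.txt} staged={e.txt}
After op 9 (modify b.txt): modified={b.txt, c.txt} staged={e.txt}
After op 10 (modify a.txt): modified={a.txt, b.txt, c.txt} staged={e.txt}
After op 11 (git reset e.txt): modified={a.txt, b.txt, c.txt, e.txt} staged={none}
After op 12 (git add c.txt): modified={a.txt, b.txt, e.txt} staged={c.txt}
After op 13 (modify d.txt): modified={a.txt, b.txt, d.txt, e.txt} staged={c.txt}
After op 14 (git reset c.txt): modified={a.txt, b.txt, c.txt, d.txt, e.txt} staged={none}
After op 15 (git add b.txt): modified={a.txt, c.txt, d.txt, e.txt} staged={b.txt}
After op 16 (git add a.txt): modified={c.txt, d.txt, e.txt} staged={a.txt, b.txt}
After op 17 (git add b.txt): modified={c.txt, d.txt, e.txt} staged={a.txt, b.txt}
After op 18 (modify b.txt): modified={b.txt, c.txt, d.txt, e.txt} staged={a.txt, b.txt}
After op 19 (git add b.txt): modified={c.txt, d.txt, e.txt} staged={a.txt, b.txt}
After op 20 (modify d.txt): modified={c.txt, d.txt, e.txt} staged={a.txt, b.txt}
After op 21 (modify d.txt): modified={c.txt, d.txt, e.txt} staged={a.txt, b.txt}
Final staged set: {a.txt, b.txt} -> count=2

Answer: 2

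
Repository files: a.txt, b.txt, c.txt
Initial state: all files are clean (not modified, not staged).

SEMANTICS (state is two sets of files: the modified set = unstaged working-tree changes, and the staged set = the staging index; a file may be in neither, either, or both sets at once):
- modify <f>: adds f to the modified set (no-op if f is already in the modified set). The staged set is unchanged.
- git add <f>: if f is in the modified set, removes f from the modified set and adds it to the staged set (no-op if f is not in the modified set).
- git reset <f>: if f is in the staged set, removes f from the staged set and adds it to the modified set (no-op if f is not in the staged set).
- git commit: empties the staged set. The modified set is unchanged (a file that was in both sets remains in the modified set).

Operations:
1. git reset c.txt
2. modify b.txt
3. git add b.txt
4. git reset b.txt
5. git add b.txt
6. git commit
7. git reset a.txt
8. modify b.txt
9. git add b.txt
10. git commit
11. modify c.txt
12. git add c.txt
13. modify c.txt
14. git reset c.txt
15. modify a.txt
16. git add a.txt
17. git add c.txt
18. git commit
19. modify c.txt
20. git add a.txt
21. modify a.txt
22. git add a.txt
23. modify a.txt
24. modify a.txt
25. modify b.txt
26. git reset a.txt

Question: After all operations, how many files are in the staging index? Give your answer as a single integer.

After op 1 (git reset c.txt): modified={none} staged={none}
After op 2 (modify b.txt): modified={b.txt} staged={none}
After op 3 (git add b.txt): modified={none} staged={b.txt}
After op 4 (git reset b.txt): modified={b.txt} staged={none}
After op 5 (git add b.txt): modified={none} staged={b.txt}
After op 6 (git commit): modified={none} staged={none}
After op 7 (git reset a.txt): modified={none} staged={none}
After op 8 (modify b.txt): modified={b.txt} staged={none}
After op 9 (git add b.txt): modified={none} staged={b.txt}
After op 10 (git commit): modified={none} staged={none}
After op 11 (modify c.txt): modified={c.txt} staged={none}
After op 12 (git add c.txt): modified={none} staged={c.txt}
After op 13 (modify c.txt): modified={c.txt} staged={c.txt}
After op 14 (git reset c.txt): modified={c.txt} staged={none}
After op 15 (modify a.txt): modified={a.txt, c.txt} staged={none}
After op 16 (git add a.txt): modified={c.txt} staged={a.txt}
After op 17 (git add c.txt): modified={none} staged={a.txt, c.txt}
After op 18 (git commit): modified={none} staged={none}
After op 19 (modify c.txt): modified={c.txt} staged={none}
After op 20 (git add a.txt): modified={c.txt} staged={none}
After op 21 (modify a.txt): modified={a.txt, c.txt} staged={none}
After op 22 (git add a.txt): modified={c.txt} staged={a.txt}
After op 23 (modify a.txt): modified={a.txt, c.txt} staged={a.txt}
After op 24 (modify a.txt): modified={a.txt, c.txt} staged={a.txt}
After op 25 (modify b.txt): modified={a.txt, b.txt, c.txt} staged={a.txt}
After op 26 (git reset a.txt): modified={a.txt, b.txt, c.txt} staged={none}
Final staged set: {none} -> count=0

Answer: 0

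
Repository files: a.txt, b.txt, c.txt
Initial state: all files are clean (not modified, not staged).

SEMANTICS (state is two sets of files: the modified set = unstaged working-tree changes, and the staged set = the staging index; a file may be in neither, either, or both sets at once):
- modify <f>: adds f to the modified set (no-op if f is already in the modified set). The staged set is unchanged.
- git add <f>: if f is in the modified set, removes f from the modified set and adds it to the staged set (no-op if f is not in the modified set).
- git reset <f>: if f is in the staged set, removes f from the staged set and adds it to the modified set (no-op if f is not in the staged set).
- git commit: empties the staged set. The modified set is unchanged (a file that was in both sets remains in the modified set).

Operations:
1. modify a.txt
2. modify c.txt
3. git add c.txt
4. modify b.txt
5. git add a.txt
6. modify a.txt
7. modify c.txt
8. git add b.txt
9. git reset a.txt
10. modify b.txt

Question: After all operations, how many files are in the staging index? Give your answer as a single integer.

Answer: 2

Derivation:
After op 1 (modify a.txt): modified={a.txt} staged={none}
After op 2 (modify c.txt): modified={a.txt, c.txt} staged={none}
After op 3 (git add c.txt): modified={a.txt} staged={c.txt}
After op 4 (modify b.txt): modified={a.txt, b.txt} staged={c.txt}
After op 5 (git add a.txt): modified={b.txt} staged={a.txt, c.txt}
After op 6 (modify a.txt): modified={a.txt, b.txt} staged={a.txt, c.txt}
After op 7 (modify c.txt): modified={a.txt, b.txt, c.txt} staged={a.txt, c.txt}
After op 8 (git add b.txt): modified={a.txt, c.txt} staged={a.txt, b.txt, c.txt}
After op 9 (git reset a.txt): modified={a.txt, c.txt} staged={b.txt, c.txt}
After op 10 (modify b.txt): modified={a.txt, b.txt, c.txt} staged={b.txt, c.txt}
Final staged set: {b.txt, c.txt} -> count=2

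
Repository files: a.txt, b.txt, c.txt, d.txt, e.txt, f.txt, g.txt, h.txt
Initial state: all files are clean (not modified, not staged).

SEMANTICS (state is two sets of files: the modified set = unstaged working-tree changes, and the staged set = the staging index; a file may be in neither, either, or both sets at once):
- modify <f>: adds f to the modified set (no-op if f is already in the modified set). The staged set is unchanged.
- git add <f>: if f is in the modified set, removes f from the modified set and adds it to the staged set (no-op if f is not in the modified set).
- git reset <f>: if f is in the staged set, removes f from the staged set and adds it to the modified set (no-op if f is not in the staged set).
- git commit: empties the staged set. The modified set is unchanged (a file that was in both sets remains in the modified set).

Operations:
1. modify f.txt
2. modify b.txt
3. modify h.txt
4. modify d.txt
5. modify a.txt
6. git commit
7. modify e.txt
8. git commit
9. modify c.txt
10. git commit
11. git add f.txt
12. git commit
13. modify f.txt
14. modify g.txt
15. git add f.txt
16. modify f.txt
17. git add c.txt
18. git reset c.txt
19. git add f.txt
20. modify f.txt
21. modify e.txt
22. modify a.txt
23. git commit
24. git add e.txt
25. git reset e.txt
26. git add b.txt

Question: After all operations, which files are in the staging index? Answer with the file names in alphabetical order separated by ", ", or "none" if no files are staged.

Answer: b.txt

Derivation:
After op 1 (modify f.txt): modified={f.txt} staged={none}
After op 2 (modify b.txt): modified={b.txt, f.txt} staged={none}
After op 3 (modify h.txt): modified={b.txt, f.txt, h.txt} staged={none}
After op 4 (modify d.txt): modified={b.txt, d.txt, f.txt, h.txt} staged={none}
After op 5 (modify a.txt): modified={a.txt, b.txt, d.txt, f.txt, h.txt} staged={none}
After op 6 (git commit): modified={a.txt, b.txt, d.txt, f.txt, h.txt} staged={none}
After op 7 (modify e.txt): modified={a.txt, b.txt, d.txt, e.txt, f.txt, h.txt} staged={none}
After op 8 (git commit): modified={a.txt, b.txt, d.txt, e.txt, f.txt, h.txt} staged={none}
After op 9 (modify c.txt): modified={a.txt, b.txt, c.txt, d.txt, e.txt, f.txt, h.txt} staged={none}
After op 10 (git commit): modified={a.txt, b.txt, c.txt, d.txt, e.txt, f.txt, h.txt} staged={none}
After op 11 (git add f.txt): modified={a.txt, b.txt, c.txt, d.txt, e.txt, h.txt} staged={f.txt}
After op 12 (git commit): modified={a.txt, b.txt, c.txt, d.txt, e.txt, h.txt} staged={none}
After op 13 (modify f.txt): modified={a.txt, b.txt, c.txt, d.txt, e.txt, f.txt, h.txt} staged={none}
After op 14 (modify g.txt): modified={a.txt, b.txt, c.txt, d.txt, e.txt, f.txt, g.txt, h.txt} staged={none}
After op 15 (git add f.txt): modified={a.txt, b.txt, c.txt, d.txt, e.txt, g.txt, h.txt} staged={f.txt}
After op 16 (modify f.txt): modified={a.txt, b.txt, c.txt, d.txt, e.txt, f.txt, g.txt, h.txt} staged={f.txt}
After op 17 (git add c.txt): modified={a.txt, b.txt, d.txt, e.txt, f.txt, g.txt, h.txt} staged={c.txt, f.txt}
After op 18 (git reset c.txt): modified={a.txt, b.txt, c.txt, d.txt, e.txt, f.txt, g.txt, h.txt} staged={f.txt}
After op 19 (git add f.txt): modified={a.txt, b.txt, c.txt, d.txt, e.txt, g.txt, h.txt} staged={f.txt}
After op 20 (modify f.txt): modified={a.txt, b.txt, c.txt, d.txt, e.txt, f.txt, g.txt, h.txt} staged={f.txt}
After op 21 (modify e.txt): modified={a.txt, b.txt, c.txt, d.txt, e.txt, f.txt, g.txt, h.txt} staged={f.txt}
After op 22 (modify a.txt): modified={a.txt, b.txt, c.txt, d.txt, e.txt, f.txt, g.txt, h.txt} staged={f.txt}
After op 23 (git commit): modified={a.txt, b.txt, c.txt, d.txt, e.txt, f.txt, g.txt, h.txt} staged={none}
After op 24 (git add e.txt): modified={a.txt, b.txt, c.txt, d.txt, f.txt, g.txt, h.txt} staged={e.txt}
After op 25 (git reset e.txt): modified={a.txt, b.txt, c.txt, d.txt, e.txt, f.txt, g.txt, h.txt} staged={none}
After op 26 (git add b.txt): modified={a.txt, c.txt, d.txt, e.txt, f.txt, g.txt, h.txt} staged={b.txt}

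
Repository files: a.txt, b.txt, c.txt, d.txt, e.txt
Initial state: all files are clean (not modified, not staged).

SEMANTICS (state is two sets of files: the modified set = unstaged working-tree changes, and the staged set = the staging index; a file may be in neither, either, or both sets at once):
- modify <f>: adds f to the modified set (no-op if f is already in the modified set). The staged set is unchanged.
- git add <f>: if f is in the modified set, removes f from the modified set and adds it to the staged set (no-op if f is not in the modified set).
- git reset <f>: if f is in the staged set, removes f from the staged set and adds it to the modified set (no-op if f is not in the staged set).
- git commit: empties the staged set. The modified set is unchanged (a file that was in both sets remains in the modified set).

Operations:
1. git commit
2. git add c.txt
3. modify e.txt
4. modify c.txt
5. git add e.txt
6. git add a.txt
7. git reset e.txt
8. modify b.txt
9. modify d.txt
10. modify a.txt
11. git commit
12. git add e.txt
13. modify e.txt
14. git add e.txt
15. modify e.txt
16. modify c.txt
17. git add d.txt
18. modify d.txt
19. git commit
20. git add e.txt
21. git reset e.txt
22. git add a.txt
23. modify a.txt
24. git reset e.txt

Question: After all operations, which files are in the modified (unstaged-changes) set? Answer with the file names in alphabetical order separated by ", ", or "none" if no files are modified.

Answer: a.txt, b.txt, c.txt, d.txt, e.txt

Derivation:
After op 1 (git commit): modified={none} staged={none}
After op 2 (git add c.txt): modified={none} staged={none}
After op 3 (modify e.txt): modified={e.txt} staged={none}
After op 4 (modify c.txt): modified={c.txt, e.txt} staged={none}
After op 5 (git add e.txt): modified={c.txt} staged={e.txt}
After op 6 (git add a.txt): modified={c.txt} staged={e.txt}
After op 7 (git reset e.txt): modified={c.txt, e.txt} staged={none}
After op 8 (modify b.txt): modified={b.txt, c.txt, e.txt} staged={none}
After op 9 (modify d.txt): modified={b.txt, c.txt, d.txt, e.txt} staged={none}
After op 10 (modify a.txt): modified={a.txt, b.txt, c.txt, d.txt, e.txt} staged={none}
After op 11 (git commit): modified={a.txt, b.txt, c.txt, d.txt, e.txt} staged={none}
After op 12 (git add e.txt): modified={a.txt, b.txt, c.txt, d.txt} staged={e.txt}
After op 13 (modify e.txt): modified={a.txt, b.txt, c.txt, d.txt, e.txt} staged={e.txt}
After op 14 (git add e.txt): modified={a.txt, b.txt, c.txt, d.txt} staged={e.txt}
After op 15 (modify e.txt): modified={a.txt, b.txt, c.txt, d.txt, e.txt} staged={e.txt}
After op 16 (modify c.txt): modified={a.txt, b.txt, c.txt, d.txt, e.txt} staged={e.txt}
After op 17 (git add d.txt): modified={a.txt, b.txt, c.txt, e.txt} staged={d.txt, e.txt}
After op 18 (modify d.txt): modified={a.txt, b.txt, c.txt, d.txt, e.txt} staged={d.txt, e.txt}
After op 19 (git commit): modified={a.txt, b.txt, c.txt, d.txt, e.txt} staged={none}
After op 20 (git add e.txt): modified={a.txt, b.txt, c.txt, d.txt} staged={e.txt}
After op 21 (git reset e.txt): modified={a.txt, b.txt, c.txt, d.txt, e.txt} staged={none}
After op 22 (git add a.txt): modified={b.txt, c.txt, d.txt, e.txt} staged={a.txt}
After op 23 (modify a.txt): modified={a.txt, b.txt, c.txt, d.txt, e.txt} staged={a.txt}
After op 24 (git reset e.txt): modified={a.txt, b.txt, c.txt, d.txt, e.txt} staged={a.txt}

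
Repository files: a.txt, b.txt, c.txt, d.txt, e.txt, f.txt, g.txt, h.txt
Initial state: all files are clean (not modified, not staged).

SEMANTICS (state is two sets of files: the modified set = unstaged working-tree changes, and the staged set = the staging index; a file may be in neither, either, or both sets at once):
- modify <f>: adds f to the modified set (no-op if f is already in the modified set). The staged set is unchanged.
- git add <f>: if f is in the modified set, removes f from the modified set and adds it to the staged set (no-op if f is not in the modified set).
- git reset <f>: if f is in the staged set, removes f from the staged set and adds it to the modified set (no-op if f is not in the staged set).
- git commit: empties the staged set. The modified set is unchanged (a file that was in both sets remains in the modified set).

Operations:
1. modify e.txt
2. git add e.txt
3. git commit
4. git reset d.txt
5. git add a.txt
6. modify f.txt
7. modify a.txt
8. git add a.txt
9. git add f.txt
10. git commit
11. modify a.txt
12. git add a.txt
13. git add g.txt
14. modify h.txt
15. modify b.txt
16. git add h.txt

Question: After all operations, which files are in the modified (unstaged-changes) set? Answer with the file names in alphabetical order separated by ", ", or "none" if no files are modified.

Answer: b.txt

Derivation:
After op 1 (modify e.txt): modified={e.txt} staged={none}
After op 2 (git add e.txt): modified={none} staged={e.txt}
After op 3 (git commit): modified={none} staged={none}
After op 4 (git reset d.txt): modified={none} staged={none}
After op 5 (git add a.txt): modified={none} staged={none}
After op 6 (modify f.txt): modified={f.txt} staged={none}
After op 7 (modify a.txt): modified={a.txt, f.txt} staged={none}
After op 8 (git add a.txt): modified={f.txt} staged={a.txt}
After op 9 (git add f.txt): modified={none} staged={a.txt, f.txt}
After op 10 (git commit): modified={none} staged={none}
After op 11 (modify a.txt): modified={a.txt} staged={none}
After op 12 (git add a.txt): modified={none} staged={a.txt}
After op 13 (git add g.txt): modified={none} staged={a.txt}
After op 14 (modify h.txt): modified={h.txt} staged={a.txt}
After op 15 (modify b.txt): modified={b.txt, h.txt} staged={a.txt}
After op 16 (git add h.txt): modified={b.txt} staged={a.txt, h.txt}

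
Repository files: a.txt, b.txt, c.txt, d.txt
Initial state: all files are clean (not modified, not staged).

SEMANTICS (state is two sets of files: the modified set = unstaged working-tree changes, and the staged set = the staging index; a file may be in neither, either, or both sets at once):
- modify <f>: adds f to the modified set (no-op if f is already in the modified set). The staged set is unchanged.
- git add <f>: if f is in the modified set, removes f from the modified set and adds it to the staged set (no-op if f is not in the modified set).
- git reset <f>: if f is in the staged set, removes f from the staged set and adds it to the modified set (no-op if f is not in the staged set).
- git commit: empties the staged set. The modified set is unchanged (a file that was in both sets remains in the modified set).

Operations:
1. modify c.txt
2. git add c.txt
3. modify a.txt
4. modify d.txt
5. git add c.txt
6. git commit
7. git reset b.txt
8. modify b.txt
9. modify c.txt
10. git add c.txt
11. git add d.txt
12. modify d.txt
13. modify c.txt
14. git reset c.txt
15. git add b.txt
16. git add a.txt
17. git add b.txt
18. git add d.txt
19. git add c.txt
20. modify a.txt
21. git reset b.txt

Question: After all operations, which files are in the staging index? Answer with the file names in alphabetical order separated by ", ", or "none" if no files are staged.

Answer: a.txt, c.txt, d.txt

Derivation:
After op 1 (modify c.txt): modified={c.txt} staged={none}
After op 2 (git add c.txt): modified={none} staged={c.txt}
After op 3 (modify a.txt): modified={a.txt} staged={c.txt}
After op 4 (modify d.txt): modified={a.txt, d.txt} staged={c.txt}
After op 5 (git add c.txt): modified={a.txt, d.txt} staged={c.txt}
After op 6 (git commit): modified={a.txt, d.txt} staged={none}
After op 7 (git reset b.txt): modified={a.txt, d.txt} staged={none}
After op 8 (modify b.txt): modified={a.txt, b.txt, d.txt} staged={none}
After op 9 (modify c.txt): modified={a.txt, b.txt, c.txt, d.txt} staged={none}
After op 10 (git add c.txt): modified={a.txt, b.txt, d.txt} staged={c.txt}
After op 11 (git add d.txt): modified={a.txt, b.txt} staged={c.txt, d.txt}
After op 12 (modify d.txt): modified={a.txt, b.txt, d.txt} staged={c.txt, d.txt}
After op 13 (modify c.txt): modified={a.txt, b.txt, c.txt, d.txt} staged={c.txt, d.txt}
After op 14 (git reset c.txt): modified={a.txt, b.txt, c.txt, d.txt} staged={d.txt}
After op 15 (git add b.txt): modified={a.txt, c.txt, d.txt} staged={b.txt, d.txt}
After op 16 (git add a.txt): modified={c.txt, d.txt} staged={a.txt, b.txt, d.txt}
After op 17 (git add b.txt): modified={c.txt, d.txt} staged={a.txt, b.txt, d.txt}
After op 18 (git add d.txt): modified={c.txt} staged={a.txt, b.txt, d.txt}
After op 19 (git add c.txt): modified={none} staged={a.txt, b.txt, c.txt, d.txt}
After op 20 (modify a.txt): modified={a.txt} staged={a.txt, b.txt, c.txt, d.txt}
After op 21 (git reset b.txt): modified={a.txt, b.txt} staged={a.txt, c.txt, d.txt}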